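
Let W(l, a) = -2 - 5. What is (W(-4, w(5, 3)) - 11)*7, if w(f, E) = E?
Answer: -126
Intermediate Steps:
W(l, a) = -7
(W(-4, w(5, 3)) - 11)*7 = (-7 - 11)*7 = -18*7 = -126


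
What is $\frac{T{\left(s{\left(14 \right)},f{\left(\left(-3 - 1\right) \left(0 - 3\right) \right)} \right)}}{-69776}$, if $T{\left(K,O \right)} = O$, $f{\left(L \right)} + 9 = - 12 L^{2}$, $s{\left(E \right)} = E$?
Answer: $\frac{1737}{69776} \approx 0.024894$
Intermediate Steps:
$f{\left(L \right)} = -9 - 12 L^{2}$
$\frac{T{\left(s{\left(14 \right)},f{\left(\left(-3 - 1\right) \left(0 - 3\right) \right)} \right)}}{-69776} = \frac{-9 - 12 \left(\left(-3 - 1\right) \left(0 - 3\right)\right)^{2}}{-69776} = \left(-9 - 12 \left(\left(-4\right) \left(-3\right)\right)^{2}\right) \left(- \frac{1}{69776}\right) = \left(-9 - 12 \cdot 12^{2}\right) \left(- \frac{1}{69776}\right) = \left(-9 - 1728\right) \left(- \frac{1}{69776}\right) = \left(-1737\right) \left(- \frac{1}{69776}\right) = \frac{1737}{69776}$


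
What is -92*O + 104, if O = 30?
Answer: -2656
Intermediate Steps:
-92*O + 104 = -92*30 + 104 = -2760 + 104 = -2656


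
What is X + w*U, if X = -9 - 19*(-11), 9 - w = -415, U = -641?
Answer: -271584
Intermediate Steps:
w = 424 (w = 9 - 1*(-415) = 9 + 415 = 424)
X = 200 (X = -9 + 209 = 200)
X + w*U = 200 + 424*(-641) = 200 - 271784 = -271584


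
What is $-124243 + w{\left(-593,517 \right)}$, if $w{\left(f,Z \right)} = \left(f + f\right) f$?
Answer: $579055$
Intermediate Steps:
$w{\left(f,Z \right)} = 2 f^{2}$ ($w{\left(f,Z \right)} = 2 f f = 2 f^{2}$)
$-124243 + w{\left(-593,517 \right)} = -124243 + 2 \left(-593\right)^{2} = -124243 + 2 \cdot 351649 = -124243 + 703298 = 579055$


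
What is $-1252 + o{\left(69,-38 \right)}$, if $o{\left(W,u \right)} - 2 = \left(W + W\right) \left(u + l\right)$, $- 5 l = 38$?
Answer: $- \frac{37714}{5} \approx -7542.8$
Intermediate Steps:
$l = - \frac{38}{5}$ ($l = \left(- \frac{1}{5}\right) 38 = - \frac{38}{5} \approx -7.6$)
$o{\left(W,u \right)} = 2 + 2 W \left(- \frac{38}{5} + u\right)$ ($o{\left(W,u \right)} = 2 + \left(W + W\right) \left(u - \frac{38}{5}\right) = 2 + 2 W \left(- \frac{38}{5} + u\right)$)
$-1252 + o{\left(69,-38 \right)} = -1252 + \left(2 - \frac{5244}{5} + 2 \cdot 69 \left(-38\right)\right) = -1252 - \frac{31454}{5} = - \frac{37714}{5}$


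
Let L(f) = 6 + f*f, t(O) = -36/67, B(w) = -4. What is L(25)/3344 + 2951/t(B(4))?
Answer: -165285733/30096 ≈ -5492.0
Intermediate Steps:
t(O) = -36/67 (t(O) = -36*1/67 = -36/67)
L(f) = 6 + f²
L(25)/3344 + 2951/t(B(4)) = (6 + 25²)/3344 + 2951/(-36/67) = (6 + 625)*(1/3344) + 2951*(-67/36) = 631*(1/3344) - 197717/36 = 631/3344 - 197717/36 = -165285733/30096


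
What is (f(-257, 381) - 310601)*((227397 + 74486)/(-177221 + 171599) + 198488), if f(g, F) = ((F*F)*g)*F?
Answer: -7928574964580180707/2811 ≈ -2.8206e+15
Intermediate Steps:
f(g, F) = g*F**3 (f(g, F) = (F**2*g)*F = (g*F**2)*F = g*F**3)
(f(-257, 381) - 310601)*((227397 + 74486)/(-177221 + 171599) + 198488) = (-257*381**3 - 310601)*((227397 + 74486)/(-177221 + 171599) + 198488) = (-257*55306341 - 310601)*(301883/(-5622) + 198488) = (-14213729637 - 310601)*(301883*(-1/5622) + 198488) = -14214040238*(-301883/5622 + 198488) = -14214040238*1115597653/5622 = -7928574964580180707/2811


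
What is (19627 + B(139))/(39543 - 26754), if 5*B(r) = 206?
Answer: 98341/63945 ≈ 1.5379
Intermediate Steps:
B(r) = 206/5 (B(r) = (1/5)*206 = 206/5)
(19627 + B(139))/(39543 - 26754) = (19627 + 206/5)/(39543 - 26754) = (98341/5)/12789 = (98341/5)*(1/12789) = 98341/63945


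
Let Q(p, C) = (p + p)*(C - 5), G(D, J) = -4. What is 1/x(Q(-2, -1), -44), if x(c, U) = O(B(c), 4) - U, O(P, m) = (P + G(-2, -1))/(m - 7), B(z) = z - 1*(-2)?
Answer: 3/110 ≈ 0.027273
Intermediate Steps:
B(z) = 2 + z (B(z) = z + 2 = 2 + z)
Q(p, C) = 2*p*(-5 + C) (Q(p, C) = (2*p)*(-5 + C) = 2*p*(-5 + C))
O(P, m) = (-4 + P)/(-7 + m) (O(P, m) = (P - 4)/(m - 7) = (-4 + P)/(-7 + m))
x(c, U) = ⅔ - U - c/3 (x(c, U) = (-4 + (2 + c))/(-7 + 4) - U = (-2 + c)/(-3) - U = -(-2 + c)/3 - U = (⅔ - c/3) - U = ⅔ - U - c/3)
1/x(Q(-2, -1), -44) = 1/(⅔ - 1*(-44) - 2*(-2)*(-5 - 1)/3) = 1/(⅔ + 44 - 2*(-2)*(-6)/3) = 1/(⅔ + 44 - ⅓*24) = 1/(⅔ + 44 - 8) = 1/(110/3) = 3/110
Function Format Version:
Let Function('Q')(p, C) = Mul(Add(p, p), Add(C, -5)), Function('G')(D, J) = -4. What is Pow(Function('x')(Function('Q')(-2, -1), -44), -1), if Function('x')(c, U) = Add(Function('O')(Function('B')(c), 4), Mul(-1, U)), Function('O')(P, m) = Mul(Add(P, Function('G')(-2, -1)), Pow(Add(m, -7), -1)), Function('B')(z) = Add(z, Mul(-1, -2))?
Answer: Rational(3, 110) ≈ 0.027273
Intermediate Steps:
Function('B')(z) = Add(2, z) (Function('B')(z) = Add(z, 2) = Add(2, z))
Function('Q')(p, C) = Mul(2, p, Add(-5, C)) (Function('Q')(p, C) = Mul(Mul(2, p), Add(-5, C)) = Mul(2, p, Add(-5, C)))
Function('O')(P, m) = Mul(Pow(Add(-7, m), -1), Add(-4, P)) (Function('O')(P, m) = Mul(Add(P, -4), Pow(Add(m, -7), -1)) = Mul(Add(-4, P), Pow(Add(-7, m), -1)) = Mul(Pow(Add(-7, m), -1), Add(-4, P)))
Function('x')(c, U) = Add(Rational(2, 3), Mul(-1, U), Mul(Rational(-1, 3), c)) (Function('x')(c, U) = Add(Mul(Pow(Add(-7, 4), -1), Add(-4, Add(2, c))), Mul(-1, U)) = Add(Mul(Pow(-3, -1), Add(-2, c)), Mul(-1, U)) = Add(Mul(Rational(-1, 3), Add(-2, c)), Mul(-1, U)) = Add(Add(Rational(2, 3), Mul(Rational(-1, 3), c)), Mul(-1, U)) = Add(Rational(2, 3), Mul(-1, U), Mul(Rational(-1, 3), c)))
Pow(Function('x')(Function('Q')(-2, -1), -44), -1) = Pow(Add(Rational(2, 3), Mul(-1, -44), Mul(Rational(-1, 3), Mul(2, -2, Add(-5, -1)))), -1) = Pow(Add(Rational(2, 3), 44, Mul(Rational(-1, 3), Mul(2, -2, -6))), -1) = Pow(Add(Rational(2, 3), 44, Mul(Rational(-1, 3), 24)), -1) = Pow(Add(Rational(2, 3), 44, -8), -1) = Pow(Rational(110, 3), -1) = Rational(3, 110)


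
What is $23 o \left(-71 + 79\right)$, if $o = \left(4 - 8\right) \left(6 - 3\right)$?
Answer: $-2208$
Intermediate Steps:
$o = -12$ ($o = \left(4 - 8\right) 3 = \left(-4\right) 3 = -12$)
$23 o \left(-71 + 79\right) = 23 \left(-12\right) \left(-71 + 79\right) = \left(-276\right) 8 = -2208$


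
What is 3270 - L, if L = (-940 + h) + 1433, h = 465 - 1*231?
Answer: 2543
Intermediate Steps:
h = 234 (h = 465 - 231 = 234)
L = 727 (L = (-940 + 234) + 1433 = -706 + 1433 = 727)
3270 - L = 3270 - 1*727 = 3270 - 727 = 2543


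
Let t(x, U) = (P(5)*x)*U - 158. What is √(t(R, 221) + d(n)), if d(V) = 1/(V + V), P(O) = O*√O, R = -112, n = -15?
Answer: √(-142230 - 111384000*√5)/30 ≈ 526.21*I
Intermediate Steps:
P(O) = O^(3/2)
t(x, U) = -158 + 5*U*x*√5 (t(x, U) = (5^(3/2)*x)*U - 158 = ((5*√5)*x)*U - 158 = (5*x*√5)*U - 158 = 5*U*x*√5 - 158 = -158 + 5*U*x*√5)
d(V) = 1/(2*V)
√(t(R, 221) + d(n)) = √((-158 + 5*221*(-112)*√5) + (½)/(-15)) = √((-158 - 123760*√5) + (½)*(-1/15)) = √((-158 - 123760*√5) - 1/30) = √(-4741/30 - 123760*√5)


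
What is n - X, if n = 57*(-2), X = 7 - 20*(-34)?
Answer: -801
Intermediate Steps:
X = 687 (X = 7 + 680 = 687)
n = -114
n - X = -114 - 1*687 = -114 - 687 = -801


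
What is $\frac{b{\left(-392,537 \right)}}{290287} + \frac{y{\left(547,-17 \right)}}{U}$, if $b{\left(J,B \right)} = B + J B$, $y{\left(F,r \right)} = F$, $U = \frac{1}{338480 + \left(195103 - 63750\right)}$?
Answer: $\frac{74603367192870}{290287} \approx 2.57 \cdot 10^{8}$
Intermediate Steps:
$U = \frac{1}{469833}$ ($U = \frac{1}{338480 + \left(195103 - 63750\right)} = \frac{1}{338480 + 131353} = \frac{1}{469833} \approx 2.1284 \cdot 10^{-6}$)
$b{\left(J,B \right)} = B + B J$
$\frac{b{\left(-392,537 \right)}}{290287} + \frac{y{\left(547,-17 \right)}}{U} = \frac{537 \left(1 - 392\right)}{290287} + 547 \frac{1}{\frac{1}{469833}} = 537 \left(-391\right) \frac{1}{290287} + 547 \cdot 469833 = \left(-209967\right) \frac{1}{290287} + 256998651 = - \frac{209967}{290287} + 256998651 = \frac{74603367192870}{290287}$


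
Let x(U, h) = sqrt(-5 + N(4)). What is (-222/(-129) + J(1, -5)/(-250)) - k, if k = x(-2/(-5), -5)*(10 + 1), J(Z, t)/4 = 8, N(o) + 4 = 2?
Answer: 8562/5375 - 11*I*sqrt(7) ≈ 1.5929 - 29.103*I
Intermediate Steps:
N(o) = -2 (N(o) = -4 + 2 = -2)
x(U, h) = I*sqrt(7) (x(U, h) = sqrt(-5 - 2) = sqrt(-7) = I*sqrt(7))
J(Z, t) = 32 (J(Z, t) = 4*8 = 32)
k = 11*I*sqrt(7) (k = (I*sqrt(7))*(10 + 1) = (I*sqrt(7))*11 = 11*I*sqrt(7) ≈ 29.103*I)
(-222/(-129) + J(1, -5)/(-250)) - k = (-222/(-129) + 32/(-250)) - 11*I*sqrt(7) = (-222*(-1/129) + 32*(-1/250)) - 11*I*sqrt(7) = (74/43 - 16/125) - 11*I*sqrt(7) = 8562/5375 - 11*I*sqrt(7)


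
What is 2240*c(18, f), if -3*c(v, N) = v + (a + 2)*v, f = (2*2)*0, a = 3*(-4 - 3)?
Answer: 241920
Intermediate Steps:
a = -21 (a = 3*(-7) = -21)
f = 0 (f = 4*0 = 0)
c(v, N) = 6*v (c(v, N) = -(v + (-21 + 2)*v)/3 = -(v - 19*v)/3 = -(-6)*v = 6*v)
2240*c(18, f) = 2240*(6*18) = 2240*108 = 241920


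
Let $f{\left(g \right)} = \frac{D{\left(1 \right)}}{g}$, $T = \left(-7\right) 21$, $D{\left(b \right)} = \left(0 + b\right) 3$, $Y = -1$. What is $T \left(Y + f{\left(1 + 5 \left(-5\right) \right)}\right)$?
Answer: $\frac{1323}{8} \approx 165.38$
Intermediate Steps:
$D{\left(b \right)} = 3 b$ ($D{\left(b \right)} = b 3 = 3 b$)
$T = -147$
$f{\left(g \right)} = \frac{3}{g}$ ($f{\left(g \right)} = \frac{3 \cdot 1}{g} = \frac{3}{g}$)
$T \left(Y + f{\left(1 + 5 \left(-5\right) \right)}\right) = - 147 \left(-1 + \frac{3}{1 + 5 \left(-5\right)}\right) = - 147 \left(-1 + \frac{3}{1 - 25}\right) = - 147 \left(-1 + \frac{3}{-24}\right) = - 147 \left(-1 + 3 \left(- \frac{1}{24}\right)\right) = - 147 \left(-1 - \frac{1}{8}\right) = \left(-147\right) \left(- \frac{9}{8}\right) = \frac{1323}{8}$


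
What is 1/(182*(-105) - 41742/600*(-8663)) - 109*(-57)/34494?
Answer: 34410207697661/191042276623518 ≈ 0.18012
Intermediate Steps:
1/(182*(-105) - 41742/600*(-8663)) - 109*(-57)/34494 = -1/8663/(-19110 - 41742*1/600) + 6213*(1/34494) = -1/8663/(-19110 - 6957/100) + 2071/11498 = -1/8663/(-1917957/100) + 2071/11498 = -100/1917957*(-1/8663) + 2071/11498 = 100/16615261491 + 2071/11498 = 34410207697661/191042276623518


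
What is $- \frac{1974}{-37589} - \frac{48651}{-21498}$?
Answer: $\frac{623726497}{269362774} \approx 2.3156$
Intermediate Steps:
$- \frac{1974}{-37589} - \frac{48651}{-21498} = \left(-1974\right) \left(- \frac{1}{37589}\right) - - \frac{16217}{7166} = \frac{1974}{37589} + \frac{16217}{7166} = \frac{623726497}{269362774}$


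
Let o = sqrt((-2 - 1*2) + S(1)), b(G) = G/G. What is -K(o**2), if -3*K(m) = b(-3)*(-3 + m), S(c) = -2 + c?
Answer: -8/3 ≈ -2.6667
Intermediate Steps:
b(G) = 1
o = I*sqrt(5) (o = sqrt((-2 - 1*2) + (-2 + 1)) = sqrt((-2 - 2) - 1) = sqrt(-4 - 1) = sqrt(-5) = I*sqrt(5) ≈ 2.2361*I)
K(m) = 1 - m/3 (K(m) = -(-3 + m)/3 = 1 - m/3)
-K(o**2) = -(1 - (I*sqrt(5))**2/3) = -(1 - 1/3*(-5)) = -(1 + 5/3) = -1*8/3 = -8/3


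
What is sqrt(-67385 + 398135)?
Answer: 105*sqrt(30) ≈ 575.11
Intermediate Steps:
sqrt(-67385 + 398135) = sqrt(330750) = 105*sqrt(30)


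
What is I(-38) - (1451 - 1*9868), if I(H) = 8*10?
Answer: 8497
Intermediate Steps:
I(H) = 80
I(-38) - (1451 - 1*9868) = 80 - (1451 - 1*9868) = 80 - (1451 - 9868) = 80 - 1*(-8417) = 80 + 8417 = 8497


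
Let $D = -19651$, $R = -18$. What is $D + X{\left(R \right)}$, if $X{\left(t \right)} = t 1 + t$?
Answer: $-19687$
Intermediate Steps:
$X{\left(t \right)} = 2 t$ ($X{\left(t \right)} = t + t = 2 t$)
$D + X{\left(R \right)} = -19651 + 2 \left(-18\right) = -19651 - 36 = -19687$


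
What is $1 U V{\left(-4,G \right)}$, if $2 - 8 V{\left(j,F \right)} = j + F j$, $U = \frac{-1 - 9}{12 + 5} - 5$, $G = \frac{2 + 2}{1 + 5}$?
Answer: $- \frac{1235}{204} \approx -6.0539$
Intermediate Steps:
$G = \frac{2}{3}$ ($G = \frac{4}{6} = 4 \cdot \frac{1}{6} = \frac{2}{3} \approx 0.66667$)
$U = - \frac{95}{17}$ ($U = - \frac{10}{17} - 5 = - \frac{95}{17} \approx -5.5882$)
$V{\left(j,F \right)} = \frac{1}{4} - \frac{j}{8} - \frac{F j}{8}$ ($V{\left(j,F \right)} = \frac{1}{4} - \frac{j + F j}{8} = \frac{1}{4} - \left(\frac{j}{8} + \frac{F j}{8}\right) = \frac{1}{4} - \frac{j}{8} - \frac{F j}{8}$)
$1 U V{\left(-4,G \right)} = 1 \left(- \frac{95}{17}\right) \left(\frac{1}{4} - - \frac{1}{2} - \frac{1}{12} \left(-4\right)\right) = - \frac{95 \left(\frac{1}{4} + \frac{1}{2} + \frac{1}{3}\right)}{17} = \left(- \frac{95}{17}\right) \frac{13}{12} = - \frac{1235}{204}$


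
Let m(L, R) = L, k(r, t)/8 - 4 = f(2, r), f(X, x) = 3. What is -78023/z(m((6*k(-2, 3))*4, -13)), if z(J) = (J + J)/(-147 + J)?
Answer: -4447311/128 ≈ -34745.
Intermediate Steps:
k(r, t) = 56 (k(r, t) = 32 + 8*3 = 32 + 24 = 56)
z(J) = 2*J/(-147 + J) (z(J) = (2*J)/(-147 + J) = 2*J/(-147 + J))
-78023/z(m((6*k(-2, 3))*4, -13)) = -78023/(2*((6*56)*4)/(-147 + (6*56)*4)) = -78023/(2*(336*4)/(-147 + 336*4)) = -78023/(2*1344/(-147 + 1344)) = -78023/(2*1344/1197) = -78023/(2*1344*(1/1197)) = -78023/128/57 = -78023*57/128 = -4447311/128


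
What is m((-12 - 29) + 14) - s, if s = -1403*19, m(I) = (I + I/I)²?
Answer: 27333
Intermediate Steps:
m(I) = (1 + I)² (m(I) = (I + 1)² = (1 + I)²)
s = -26657
m((-12 - 29) + 14) - s = (1 + ((-12 - 29) + 14))² - 1*(-26657) = (1 + (-41 + 14))² + 26657 = (1 - 27)² + 26657 = (-26)² + 26657 = 676 + 26657 = 27333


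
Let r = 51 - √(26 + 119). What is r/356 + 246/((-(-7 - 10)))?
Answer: 88443/6052 - √145/356 ≈ 14.580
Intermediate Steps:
r = 51 - √145 ≈ 38.958
r/356 + 246/((-(-7 - 10))) = (51 - √145)/356 + 246/((-(-7 - 10))) = (51 - √145)*(1/356) + 246/((-1*(-17))) = (51/356 - √145/356) + 246/17 = 88443/6052 - √145/356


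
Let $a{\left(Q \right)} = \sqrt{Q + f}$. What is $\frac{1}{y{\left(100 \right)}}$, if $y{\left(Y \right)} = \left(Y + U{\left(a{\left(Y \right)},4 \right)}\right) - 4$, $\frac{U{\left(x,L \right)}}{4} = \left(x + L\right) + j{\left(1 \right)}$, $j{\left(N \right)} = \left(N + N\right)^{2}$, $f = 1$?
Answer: $\frac{8}{923} - \frac{\sqrt{101}}{3692} \approx 0.0059453$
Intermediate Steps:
$j{\left(N \right)} = 4 N^{2}$ ($j{\left(N \right)} = \left(2 N\right)^{2} = 4 N^{2}$)
$a{\left(Q \right)} = \sqrt{1 + Q}$ ($a{\left(Q \right)} = \sqrt{Q + 1} = \sqrt{1 + Q}$)
$U{\left(x,L \right)} = 16 + 4 L + 4 x$ ($U{\left(x,L \right)} = 4 \left(\left(x + L\right) + 4 \cdot 1^{2}\right) = 4 \left(\left(L + x\right) + 4 \cdot 1\right) = 4 \left(\left(L + x\right) + 4\right) = 4 \left(4 + L + x\right) = 16 + 4 L + 4 x$)
$y{\left(Y \right)} = 28 + Y + 4 \sqrt{1 + Y}$ ($y{\left(Y \right)} = \left(Y + \left(16 + 4 \cdot 4 + 4 \sqrt{1 + Y}\right)\right) - 4 = \left(Y + \left(16 + 16 + 4 \sqrt{1 + Y}\right)\right) - 4 = \left(Y + \left(32 + 4 \sqrt{1 + Y}\right)\right) - 4 = \left(32 + Y + 4 \sqrt{1 + Y}\right) - 4 = 28 + Y + 4 \sqrt{1 + Y}$)
$\frac{1}{y{\left(100 \right)}} = \frac{1}{28 + 100 + 4 \sqrt{1 + 100}} = \frac{1}{28 + 100 + 4 \sqrt{101}} = \frac{1}{128 + 4 \sqrt{101}}$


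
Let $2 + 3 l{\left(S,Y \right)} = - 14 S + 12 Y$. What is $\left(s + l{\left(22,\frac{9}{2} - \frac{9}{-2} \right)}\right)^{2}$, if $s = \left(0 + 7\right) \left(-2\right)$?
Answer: $\frac{59536}{9} \approx 6615.1$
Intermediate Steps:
$l{\left(S,Y \right)} = - \frac{2}{3} + 4 Y - \frac{14 S}{3}$ ($l{\left(S,Y \right)} = - \frac{2}{3} + \frac{- 14 S + 12 Y}{3} = - \frac{2}{3} - \left(- 4 Y + \frac{14 S}{3}\right) = - \frac{2}{3} + 4 Y - \frac{14 S}{3}$)
$s = -14$ ($s = 7 \left(-2\right) = -14$)
$\left(s + l{\left(22,\frac{9}{2} - \frac{9}{-2} \right)}\right)^{2} = \left(-14 - \left(\frac{310}{3} - 4 \left(\frac{9}{2} - \frac{9}{-2}\right)\right)\right)^{2} = \left(-14 - \left(\frac{310}{3} - 4 \left(9 \cdot \frac{1}{2} - - \frac{9}{2}\right)\right)\right)^{2} = \left(-14 - \left(\frac{310}{3} - 4 \left(\frac{9}{2} + \frac{9}{2}\right)\right)\right)^{2} = \left(-14 - \frac{202}{3}\right)^{2} = \left(- \frac{244}{3}\right)^{2} = \frac{59536}{9}$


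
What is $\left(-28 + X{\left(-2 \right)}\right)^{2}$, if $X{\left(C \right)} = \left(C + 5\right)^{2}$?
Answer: $361$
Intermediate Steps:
$X{\left(C \right)} = \left(5 + C\right)^{2}$
$\left(-28 + X{\left(-2 \right)}\right)^{2} = \left(-28 + \left(5 - 2\right)^{2}\right)^{2} = \left(-28 + 3^{2}\right)^{2} = \left(-28 + 9\right)^{2} = \left(-19\right)^{2} = 361$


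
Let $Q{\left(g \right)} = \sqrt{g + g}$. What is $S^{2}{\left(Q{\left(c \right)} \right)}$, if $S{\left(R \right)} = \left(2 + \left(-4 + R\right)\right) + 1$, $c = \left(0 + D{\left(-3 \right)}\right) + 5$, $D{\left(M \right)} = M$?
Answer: $1$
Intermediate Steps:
$c = 2$ ($c = \left(0 - 3\right) + 5 = -3 + 5 = 2$)
$Q{\left(g \right)} = \sqrt{2} \sqrt{g}$ ($Q{\left(g \right)} = \sqrt{2 g} = \sqrt{2} \sqrt{g}$)
$S{\left(R \right)} = -1 + R$ ($S{\left(R \right)} = \left(-2 + R\right) + 1 = -1 + R$)
$S^{2}{\left(Q{\left(c \right)} \right)} = \left(-1 + \sqrt{2} \sqrt{2}\right)^{2} = \left(-1 + 2\right)^{2} = 1^{2} = 1$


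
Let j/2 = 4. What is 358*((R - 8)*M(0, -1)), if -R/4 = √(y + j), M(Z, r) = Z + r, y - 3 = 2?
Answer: 2864 + 1432*√13 ≈ 8027.1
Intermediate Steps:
y = 5 (y = 3 + 2 = 5)
j = 8 (j = 2*4 = 8)
R = -4*√13 (R = -4*√(5 + 8) = -4*√13 ≈ -14.422)
358*((R - 8)*M(0, -1)) = 358*((-4*√13 - 8)*(0 - 1)) = 358*((-8 - 4*√13)*(-1)) = 358*(8 + 4*√13) = 2864 + 1432*√13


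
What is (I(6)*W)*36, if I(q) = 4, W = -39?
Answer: -5616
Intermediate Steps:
(I(6)*W)*36 = (4*(-39))*36 = -156*36 = -5616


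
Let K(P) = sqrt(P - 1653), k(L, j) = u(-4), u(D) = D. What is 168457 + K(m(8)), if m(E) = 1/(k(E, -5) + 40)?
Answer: 168457 + I*sqrt(59507)/6 ≈ 1.6846e+5 + 40.657*I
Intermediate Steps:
k(L, j) = -4
m(E) = 1/36 (m(E) = 1/(-4 + 40) = 1/36)
K(P) = sqrt(-1653 + P)
168457 + K(m(8)) = 168457 + sqrt(-1653 + 1/36) = 168457 + sqrt(-59507/36) = 168457 + I*sqrt(59507)/6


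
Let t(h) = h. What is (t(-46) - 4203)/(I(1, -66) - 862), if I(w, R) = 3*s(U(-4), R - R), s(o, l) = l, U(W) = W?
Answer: 4249/862 ≈ 4.9292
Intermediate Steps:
I(w, R) = 0 (I(w, R) = 3*(R - R) = 3*0 = 0)
(t(-46) - 4203)/(I(1, -66) - 862) = (-46 - 4203)/(0 - 862) = -4249/(-862) = -4249*(-1/862) = 4249/862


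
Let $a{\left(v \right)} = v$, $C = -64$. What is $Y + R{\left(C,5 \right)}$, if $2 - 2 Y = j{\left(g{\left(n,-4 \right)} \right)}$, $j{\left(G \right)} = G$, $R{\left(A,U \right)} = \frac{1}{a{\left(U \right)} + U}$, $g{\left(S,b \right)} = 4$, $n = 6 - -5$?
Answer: $- \frac{9}{10} \approx -0.9$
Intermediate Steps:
$n = 11$ ($n = 6 + 5 = 11$)
$R{\left(A,U \right)} = \frac{1}{2 U}$ ($R{\left(A,U \right)} = \frac{1}{U + U} = \frac{1}{2 U}$)
$Y = -1$ ($Y = 1 - 2 = -1$)
$Y + R{\left(C,5 \right)} = -1 + \frac{1}{2 \cdot 5} = -1 + \frac{1}{2} \cdot \frac{1}{5} = -1 + \frac{1}{10} = - \frac{9}{10}$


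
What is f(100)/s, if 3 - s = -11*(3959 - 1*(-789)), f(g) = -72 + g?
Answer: 28/52231 ≈ 0.00053608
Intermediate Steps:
s = 52231 (s = 3 - (-11)*(3959 - 1*(-789)) = 3 - (-11)*(3959 + 789) = 3 - (-11)*4748 = 3 - 1*(-52228) = 3 + 52228 = 52231)
f(100)/s = (-72 + 100)/52231 = 28*(1/52231) = 28/52231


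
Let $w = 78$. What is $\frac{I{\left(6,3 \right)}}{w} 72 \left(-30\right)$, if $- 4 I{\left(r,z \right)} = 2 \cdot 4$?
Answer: $\frac{720}{13} \approx 55.385$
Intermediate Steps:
$I{\left(r,z \right)} = -2$ ($I{\left(r,z \right)} = - \frac{2 \cdot 4}{4} = \left(- \frac{1}{4}\right) 8 = -2$)
$\frac{I{\left(6,3 \right)}}{w} 72 \left(-30\right) = - \frac{2}{78} \cdot 72 \left(-30\right) = \left(-2\right) \frac{1}{78} \cdot 72 \left(-30\right) = \left(- \frac{1}{39}\right) 72 \left(-30\right) = \left(- \frac{24}{13}\right) \left(-30\right) = \frac{720}{13}$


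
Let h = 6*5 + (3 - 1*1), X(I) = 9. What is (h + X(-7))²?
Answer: 1681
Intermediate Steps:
h = 32 (h = 30 + (3 - 1) = 30 + 2 = 32)
(h + X(-7))² = (32 + 9)² = 41² = 1681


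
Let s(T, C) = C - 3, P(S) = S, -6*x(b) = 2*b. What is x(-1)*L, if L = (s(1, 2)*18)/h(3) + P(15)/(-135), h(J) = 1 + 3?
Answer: -83/54 ≈ -1.5370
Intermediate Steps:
x(b) = -b/3
s(T, C) = -3 + C
h(J) = 4
L = -83/18 (L = ((-3 + 2)*18)/4 + 15/(-135) = -1*18*(¼) + 15*(-1/135) = -18*¼ - ⅑ = -9/2 - ⅑ = -83/18 ≈ -4.6111)
x(-1)*L = -⅓*(-1)*(-83/18) = (⅓)*(-83/18) = -83/54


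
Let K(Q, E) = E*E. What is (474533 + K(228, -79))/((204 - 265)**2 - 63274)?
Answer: -160258/19851 ≈ -8.0730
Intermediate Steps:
K(Q, E) = E**2
(474533 + K(228, -79))/((204 - 265)**2 - 63274) = (474533 + (-79)**2)/((204 - 265)**2 - 63274) = (474533 + 6241)/((-61)**2 - 63274) = 480774/(3721 - 63274) = 480774/(-59553) = 480774*(-1/59553) = -160258/19851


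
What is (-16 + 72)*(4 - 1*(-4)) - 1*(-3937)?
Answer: 4385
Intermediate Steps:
(-16 + 72)*(4 - 1*(-4)) - 1*(-3937) = 56*(4 + 4) + 3937 = 56*8 + 3937 = 448 + 3937 = 4385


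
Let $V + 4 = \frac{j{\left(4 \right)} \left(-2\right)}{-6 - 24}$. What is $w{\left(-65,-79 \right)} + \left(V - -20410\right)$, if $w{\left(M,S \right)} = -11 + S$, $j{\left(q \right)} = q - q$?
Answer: $20316$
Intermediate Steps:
$j{\left(q \right)} = 0$
$V = -4$ ($V = -4 + \frac{0 \left(-2\right)}{-6 - 24} = -4 + \frac{0}{-30} = -4 + 0 \left(- \frac{1}{30}\right) = -4 + 0 = -4$)
$w{\left(-65,-79 \right)} + \left(V - -20410\right) = \left(-11 - 79\right) - -20406 = -90 + \left(-4 + 20410\right) = -90 + 20406 = 20316$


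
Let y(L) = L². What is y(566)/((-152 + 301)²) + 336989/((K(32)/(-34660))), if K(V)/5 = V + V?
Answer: -12965421877641/355216 ≈ -3.6500e+7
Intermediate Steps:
K(V) = 10*V (K(V) = 5*(V + V) = 5*(2*V) = 10*V)
y(566)/((-152 + 301)²) + 336989/((K(32)/(-34660))) = 566²/((-152 + 301)²) + 336989/(((10*32)/(-34660))) = 320356/(149²) + 336989/((320*(-1/34660))) = 320356/22201 + 336989/(-16/1733) = 320356*(1/22201) + 336989*(-1733/16) = 320356/22201 - 584001937/16 = -12965421877641/355216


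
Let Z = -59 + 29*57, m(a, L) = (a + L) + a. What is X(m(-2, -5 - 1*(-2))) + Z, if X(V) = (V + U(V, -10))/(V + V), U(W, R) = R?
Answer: 22333/14 ≈ 1595.2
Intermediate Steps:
m(a, L) = L + 2*a (m(a, L) = (L + a) + a = L + 2*a)
Z = 1594 (Z = -59 + 1653 = 1594)
X(V) = (-10 + V)/(2*V) (X(V) = (V - 10)/(V + V) = (-10 + V)/((2*V)) = (-10 + V)*(1/(2*V)) = (-10 + V)/(2*V))
X(m(-2, -5 - 1*(-2))) + Z = (-10 + ((-5 - 1*(-2)) + 2*(-2)))/(2*((-5 - 1*(-2)) + 2*(-2))) + 1594 = (-10 + ((-5 + 2) - 4))/(2*((-5 + 2) - 4)) + 1594 = (-10 + (-3 - 4))/(2*(-3 - 4)) + 1594 = (1/2)*(-10 - 7)/(-7) + 1594 = (1/2)*(-1/7)*(-17) + 1594 = 17/14 + 1594 = 22333/14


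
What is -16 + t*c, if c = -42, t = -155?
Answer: 6494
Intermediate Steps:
-16 + t*c = -16 - 155*(-42) = -16 + 6510 = 6494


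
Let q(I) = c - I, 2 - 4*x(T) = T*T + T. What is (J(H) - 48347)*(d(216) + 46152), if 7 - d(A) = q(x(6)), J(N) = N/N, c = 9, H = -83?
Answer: -2230684440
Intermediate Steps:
x(T) = ½ - T/4 - T²/4 (x(T) = ½ - (T*T + T)/4 = ½ - (T² + T)/4 = ½ - (T + T²)/4 = ½ + (-T/4 - T²/4) = ½ - T/4 - T²/4)
J(N) = 1
q(I) = 9 - I
d(A) = -12 (d(A) = 7 - (9 - (½ - ¼*6 - ¼*6²)) = 7 - (9 - (½ - 3/2 - ¼*36)) = 7 - (9 - (½ - 3/2 - 9)) = 7 - (9 - 1*(-10)) = 7 - (9 + 10) = 7 - 1*19 = 7 - 19 = -12)
(J(H) - 48347)*(d(216) + 46152) = (1 - 48347)*(-12 + 46152) = -48346*46140 = -2230684440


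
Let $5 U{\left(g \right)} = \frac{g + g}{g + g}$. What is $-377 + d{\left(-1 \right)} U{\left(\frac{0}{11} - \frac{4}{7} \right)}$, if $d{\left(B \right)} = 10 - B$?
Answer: $- \frac{1874}{5} \approx -374.8$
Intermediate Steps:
$U{\left(g \right)} = \frac{1}{5}$ ($U{\left(g \right)} = \frac{\left(g + g\right) \frac{1}{g + g}}{5} = \frac{2 g \frac{1}{2 g}}{5} = \frac{1}{5} \cdot 1 = \frac{1}{5}$)
$-377 + d{\left(-1 \right)} U{\left(\frac{0}{11} - \frac{4}{7} \right)} = -377 + \left(10 - -1\right) \frac{1}{5} = -377 + \left(10 + 1\right) \frac{1}{5} = -377 + 11 \cdot \frac{1}{5} = -377 + \frac{11}{5} = - \frac{1874}{5}$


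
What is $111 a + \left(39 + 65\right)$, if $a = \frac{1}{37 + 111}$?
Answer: $\frac{419}{4} \approx 104.75$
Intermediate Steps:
$a = \frac{1}{148} \approx 0.0067568$
$111 a + \left(39 + 65\right) = 111 \cdot \frac{1}{148} + \left(39 + 65\right) = \frac{3}{4} + 104 = \frac{419}{4}$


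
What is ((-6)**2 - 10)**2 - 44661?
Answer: -43985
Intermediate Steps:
((-6)**2 - 10)**2 - 44661 = (36 - 10)**2 - 44661 = 26**2 - 44661 = 676 - 44661 = -43985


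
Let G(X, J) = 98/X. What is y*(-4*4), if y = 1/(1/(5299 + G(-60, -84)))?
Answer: -1271368/15 ≈ -84758.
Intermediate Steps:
y = 158921/30 (y = 1/(1/(5299 + 98/(-60))) = 1/(1/(5299 + 98*(-1/60))) = 1/(1/(5299 - 49/30)) = 1/(1/(158921/30)) = 1/(30/158921) = 158921/30 ≈ 5297.4)
y*(-4*4) = 158921*(-4*4)/30 = (158921/30)*(-16) = -1271368/15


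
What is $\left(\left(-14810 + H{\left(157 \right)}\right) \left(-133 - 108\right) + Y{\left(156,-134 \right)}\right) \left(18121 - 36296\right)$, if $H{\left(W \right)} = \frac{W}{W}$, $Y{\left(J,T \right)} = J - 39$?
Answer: $-64868138050$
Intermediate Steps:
$Y{\left(J,T \right)} = -39 + J$ ($Y{\left(J,T \right)} = J - 39 = -39 + J$)
$H{\left(W \right)} = 1$
$\left(\left(-14810 + H{\left(157 \right)}\right) \left(-133 - 108\right) + Y{\left(156,-134 \right)}\right) \left(18121 - 36296\right) = \left(\left(-14810 + 1\right) \left(-133 - 108\right) + \left(-39 + 156\right)\right) \left(18121 - 36296\right) = \left(- 14809 \left(-133 - 108\right) + 117\right) \left(-18175\right) = \left(\left(-14809\right) \left(-241\right) + 117\right) \left(-18175\right) = \left(3568969 + 117\right) \left(-18175\right) = 3569086 \left(-18175\right) = -64868138050$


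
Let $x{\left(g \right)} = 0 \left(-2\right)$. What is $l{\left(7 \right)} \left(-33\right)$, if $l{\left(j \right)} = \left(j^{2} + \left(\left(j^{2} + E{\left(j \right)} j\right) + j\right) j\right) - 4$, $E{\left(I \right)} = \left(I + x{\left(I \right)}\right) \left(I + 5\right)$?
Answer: $-150249$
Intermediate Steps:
$x{\left(g \right)} = 0$
$E{\left(I \right)} = I \left(5 + I\right)$ ($E{\left(I \right)} = \left(I + 0\right) \left(I + 5\right) = I \left(5 + I\right)$)
$l{\left(j \right)} = -4 + j^{2} + j \left(j + j^{2} + j^{2} \left(5 + j\right)\right)$ ($l{\left(j \right)} = \left(j^{2} + \left(\left(j^{2} + j \left(5 + j\right) j\right) + j\right) j\right) - 4 = \left(j^{2} + \left(\left(j^{2} + j^{2} \left(5 + j\right)\right) + j\right) j\right) - 4 = \left(j^{2} + \left(j + j^{2} + j^{2} \left(5 + j\right)\right) j\right) - 4 = \left(j^{2} + j \left(j + j^{2} + j^{2} \left(5 + j\right)\right)\right) - 4 = -4 + j^{2} + j \left(j + j^{2} + j^{2} \left(5 + j\right)\right)$)
$l{\left(7 \right)} \left(-33\right) = \left(-4 + 7^{4} + 2 \cdot 7^{2} + 6 \cdot 7^{3}\right) \left(-33\right) = \left(-4 + 2401 + 2 \cdot 49 + 6 \cdot 343\right) \left(-33\right) = \left(-4 + 2401 + 98 + 2058\right) \left(-33\right) = 4553 \left(-33\right) = -150249$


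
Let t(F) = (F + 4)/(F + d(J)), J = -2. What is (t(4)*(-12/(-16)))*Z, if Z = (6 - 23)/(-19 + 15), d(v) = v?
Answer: 51/4 ≈ 12.750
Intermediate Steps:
Z = 17/4 (Z = -17/(-4) = -17*(-¼) = 17/4 ≈ 4.2500)
t(F) = (4 + F)/(-2 + F) (t(F) = (F + 4)/(F - 2) = (4 + F)/(-2 + F))
(t(4)*(-12/(-16)))*Z = (((4 + 4)/(-2 + 4))*(-12/(-16)))*(17/4) = ((8/2)*(-12*(-1/16)))*(17/4) = (((½)*8)*(¾))*(17/4) = (4*(¾))*(17/4) = 3*(17/4) = 51/4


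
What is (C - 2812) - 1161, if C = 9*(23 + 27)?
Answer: -3523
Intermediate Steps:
C = 450 (C = 9*50 = 450)
(C - 2812) - 1161 = (450 - 2812) - 1161 = -2362 - 1161 = -3523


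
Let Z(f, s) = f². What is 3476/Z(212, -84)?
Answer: 869/11236 ≈ 0.077341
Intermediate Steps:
3476/Z(212, -84) = 3476/(212²) = 3476/44944 = 3476*(1/44944) = 869/11236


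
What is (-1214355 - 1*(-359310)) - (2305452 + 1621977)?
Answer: -4782474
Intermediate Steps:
(-1214355 - 1*(-359310)) - (2305452 + 1621977) = (-1214355 + 359310) - 1*3927429 = -855045 - 3927429 = -4782474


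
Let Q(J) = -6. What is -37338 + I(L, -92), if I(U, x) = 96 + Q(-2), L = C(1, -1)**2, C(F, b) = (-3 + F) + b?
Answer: -37248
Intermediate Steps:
C(F, b) = -3 + F + b
L = 9 (L = (-3 + 1 - 1)**2 = (-3)**2 = 9)
I(U, x) = 90 (I(U, x) = 96 - 6 = 90)
-37338 + I(L, -92) = -37338 + 90 = -37248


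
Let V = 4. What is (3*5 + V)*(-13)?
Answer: -247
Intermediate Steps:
(3*5 + V)*(-13) = (3*5 + 4)*(-13) = (15 + 4)*(-13) = 19*(-13) = -247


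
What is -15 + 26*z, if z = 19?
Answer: 479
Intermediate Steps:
-15 + 26*z = -15 + 26*19 = -15 + 494 = 479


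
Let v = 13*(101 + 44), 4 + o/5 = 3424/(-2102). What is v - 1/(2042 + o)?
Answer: 3989718319/2116562 ≈ 1885.0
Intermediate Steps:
o = -29580/1051 (o = -20 + 5*(3424/(-2102)) = -20 + 5*(3424*(-1/2102)) = -20 + 5*(-1712/1051) = -20 - 8560/1051 = -29580/1051 ≈ -28.145)
v = 1885 (v = 13*145 = 1885)
v - 1/(2042 + o) = 1885 - 1/(2042 - 29580/1051) = 1885 - 1/2116562/1051 = 1885 - 1*1051/2116562 = 1885 - 1051/2116562 = 3989718319/2116562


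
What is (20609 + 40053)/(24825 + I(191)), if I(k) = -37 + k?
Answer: 60662/24979 ≈ 2.4285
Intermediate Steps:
(20609 + 40053)/(24825 + I(191)) = (20609 + 40053)/(24825 + (-37 + 191)) = 60662/(24825 + 154) = 60662/24979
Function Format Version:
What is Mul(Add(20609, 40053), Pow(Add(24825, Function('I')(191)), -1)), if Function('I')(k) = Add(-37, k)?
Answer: Rational(60662, 24979) ≈ 2.4285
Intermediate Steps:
Mul(Add(20609, 40053), Pow(Add(24825, Function('I')(191)), -1)) = Mul(Add(20609, 40053), Pow(Add(24825, Add(-37, 191)), -1)) = Mul(60662, Pow(Add(24825, 154), -1)) = Mul(60662, Pow(24979, -1)) = Mul(60662, Rational(1, 24979)) = Rational(60662, 24979)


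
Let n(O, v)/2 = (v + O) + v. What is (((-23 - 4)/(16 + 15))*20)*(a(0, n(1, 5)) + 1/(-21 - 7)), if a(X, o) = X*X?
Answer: 135/217 ≈ 0.62212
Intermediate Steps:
n(O, v) = 2*O + 4*v (n(O, v) = 2*((v + O) + v) = 2*((O + v) + v) = 2*(O + 2*v) = 2*O + 4*v)
a(X, o) = X²
(((-23 - 4)/(16 + 15))*20)*(a(0, n(1, 5)) + 1/(-21 - 7)) = (((-23 - 4)/(16 + 15))*20)*(0² + 1/(-21 - 7)) = (-27/31*20)*(0 + 1/(-28)) = (-27*1/31*20)*(0 - 1/28) = -27/31*20*(-1/28) = -540/31*(-1/28) = 135/217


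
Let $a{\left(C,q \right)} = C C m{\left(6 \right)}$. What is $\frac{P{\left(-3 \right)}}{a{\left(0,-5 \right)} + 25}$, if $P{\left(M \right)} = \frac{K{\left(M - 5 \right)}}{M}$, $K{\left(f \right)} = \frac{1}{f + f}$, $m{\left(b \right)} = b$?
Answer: $\frac{1}{1200} \approx 0.00083333$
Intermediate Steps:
$K{\left(f \right)} = \frac{1}{2 f}$
$a{\left(C,q \right)} = 6 C^{2}$ ($a{\left(C,q \right)} = C C 6 = C^{2} \cdot 6 = 6 C^{2}$)
$P{\left(M \right)} = \frac{1}{2 M \left(-5 + M\right)}$ ($P{\left(M \right)} = \frac{\frac{1}{2} \frac{1}{M - 5}}{M} = \frac{\frac{1}{2} \frac{1}{-5 + M}}{M} = \frac{1}{2 M \left(-5 + M\right)}$)
$\frac{P{\left(-3 \right)}}{a{\left(0,-5 \right)} + 25} = \frac{\frac{1}{2} \frac{1}{-3} \frac{1}{-5 - 3}}{6 \cdot 0^{2} + 25} = \frac{\frac{1}{2} \left(- \frac{1}{3}\right) \frac{1}{-8}}{6 \cdot 0 + 25} = \frac{\frac{1}{2} \left(- \frac{1}{3}\right) \left(- \frac{1}{8}\right)}{0 + 25} = \frac{1}{25} \cdot \frac{1}{48} = \frac{1}{1200}$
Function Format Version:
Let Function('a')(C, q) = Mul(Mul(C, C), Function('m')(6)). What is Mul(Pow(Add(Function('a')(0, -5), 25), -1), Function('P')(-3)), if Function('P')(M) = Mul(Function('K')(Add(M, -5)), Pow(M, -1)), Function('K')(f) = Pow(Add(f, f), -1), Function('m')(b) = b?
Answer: Rational(1, 1200) ≈ 0.00083333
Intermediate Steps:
Function('K')(f) = Mul(Rational(1, 2), Pow(f, -1)) (Function('K')(f) = Pow(Mul(2, f), -1) = Mul(Rational(1, 2), Pow(f, -1)))
Function('a')(C, q) = Mul(6, Pow(C, 2)) (Function('a')(C, q) = Mul(Mul(C, C), 6) = Mul(Pow(C, 2), 6) = Mul(6, Pow(C, 2)))
Function('P')(M) = Mul(Rational(1, 2), Pow(M, -1), Pow(Add(-5, M), -1)) (Function('P')(M) = Mul(Mul(Rational(1, 2), Pow(Add(M, -5), -1)), Pow(M, -1)) = Mul(Mul(Rational(1, 2), Pow(Add(-5, M), -1)), Pow(M, -1)) = Mul(Rational(1, 2), Pow(M, -1), Pow(Add(-5, M), -1)))
Mul(Pow(Add(Function('a')(0, -5), 25), -1), Function('P')(-3)) = Mul(Pow(Add(Mul(6, Pow(0, 2)), 25), -1), Mul(Rational(1, 2), Pow(-3, -1), Pow(Add(-5, -3), -1))) = Mul(Pow(Add(Mul(6, 0), 25), -1), Mul(Rational(1, 2), Rational(-1, 3), Pow(-8, -1))) = Mul(Pow(Add(0, 25), -1), Mul(Rational(1, 2), Rational(-1, 3), Rational(-1, 8))) = Mul(Pow(25, -1), Rational(1, 48)) = Mul(Rational(1, 25), Rational(1, 48)) = Rational(1, 1200)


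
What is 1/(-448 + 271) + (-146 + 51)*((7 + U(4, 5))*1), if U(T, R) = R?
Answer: -201781/177 ≈ -1140.0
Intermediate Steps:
1/(-448 + 271) + (-146 + 51)*((7 + U(4, 5))*1) = 1/(-448 + 271) + (-146 + 51)*((7 + 5)*1) = 1/(-177) - 1140 = -1/177 - 95*12 = -1/177 - 1140 = -201781/177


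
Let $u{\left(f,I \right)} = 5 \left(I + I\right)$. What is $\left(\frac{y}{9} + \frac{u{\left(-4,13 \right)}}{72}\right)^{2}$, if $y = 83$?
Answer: $\frac{157609}{1296} \approx 121.61$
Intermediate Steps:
$u{\left(f,I \right)} = 10 I$ ($u{\left(f,I \right)} = 5 \cdot 2 I = 10 I$)
$\left(\frac{y}{9} + \frac{u{\left(-4,13 \right)}}{72}\right)^{2} = \left(\frac{83}{9} + \frac{10 \cdot 13}{72}\right)^{2} = \left(83 \cdot \frac{1}{9} + 130 \cdot \frac{1}{72}\right)^{2} = \left(\frac{83}{9} + \frac{65}{36}\right)^{2} = \left(\frac{397}{36}\right)^{2} = \frac{157609}{1296}$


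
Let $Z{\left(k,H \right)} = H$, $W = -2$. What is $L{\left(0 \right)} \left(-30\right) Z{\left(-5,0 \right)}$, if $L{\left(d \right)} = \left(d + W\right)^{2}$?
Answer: $0$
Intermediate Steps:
$L{\left(d \right)} = \left(-2 + d\right)^{2}$ ($L{\left(d \right)} = \left(d - 2\right)^{2} = \left(-2 + d\right)^{2}$)
$L{\left(0 \right)} \left(-30\right) Z{\left(-5,0 \right)} = \left(-2 + 0\right)^{2} \left(-30\right) 0 = \left(-2\right)^{2} \left(-30\right) 0 = 4 \left(-30\right) 0 = \left(-120\right) 0 = 0$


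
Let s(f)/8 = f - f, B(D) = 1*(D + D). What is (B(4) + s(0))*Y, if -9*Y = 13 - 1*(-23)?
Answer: -32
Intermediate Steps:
B(D) = 2*D (B(D) = 1*(2*D) = 2*D)
s(f) = 0 (s(f) = 8*(f - f) = 8*0 = 0)
Y = -4 (Y = -(13 - 1*(-23))/9 = -(13 + 23)/9 = -⅑*36 = -4)
(B(4) + s(0))*Y = (2*4 + 0)*(-4) = (8 + 0)*(-4) = 8*(-4) = -32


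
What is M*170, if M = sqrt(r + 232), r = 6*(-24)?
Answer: 340*sqrt(22) ≈ 1594.7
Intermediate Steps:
r = -144
M = 2*sqrt(22) (M = sqrt(-144 + 232) = sqrt(88) = 2*sqrt(22) ≈ 9.3808)
M*170 = (2*sqrt(22))*170 = 340*sqrt(22)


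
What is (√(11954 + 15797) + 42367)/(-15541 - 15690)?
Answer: -42367/31231 - √27751/31231 ≈ -1.3619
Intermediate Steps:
(√(11954 + 15797) + 42367)/(-15541 - 15690) = (√27751 + 42367)/(-31231) = (42367 + √27751)*(-1/31231) = -42367/31231 - √27751/31231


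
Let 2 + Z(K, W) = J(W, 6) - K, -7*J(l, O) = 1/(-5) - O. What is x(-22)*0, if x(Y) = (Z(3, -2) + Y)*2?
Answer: 0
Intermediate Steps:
J(l, O) = 1/35 + O/7 (J(l, O) = -(1/(-5) - O)/7 = -(-1/5 - O)/7 = 1/35 + O/7)
Z(K, W) = -39/35 - K (Z(K, W) = -2 + ((1/35 + (1/7)*6) - K) = -2 + ((1/35 + 6/7) - K) = -2 + (31/35 - K) = -39/35 - K)
x(Y) = -288/35 + 2*Y (x(Y) = ((-39/35 - 1*3) + Y)*2 = ((-39/35 - 3) + Y)*2 = (-144/35 + Y)*2 = -288/35 + 2*Y)
x(-22)*0 = (-288/35 + 2*(-22))*0 = (-288/35 - 44)*0 = -1828/35*0 = 0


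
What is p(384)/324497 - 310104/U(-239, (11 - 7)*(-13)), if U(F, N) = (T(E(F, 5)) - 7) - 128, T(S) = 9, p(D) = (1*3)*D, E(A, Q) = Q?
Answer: 5590442380/2271479 ≈ 2461.1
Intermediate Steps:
p(D) = 3*D
U(F, N) = -126 (U(F, N) = (9 - 7) - 128 = 2 - 128 = -126)
p(384)/324497 - 310104/U(-239, (11 - 7)*(-13)) = (3*384)/324497 - 310104/(-126) = 1152*(1/324497) - 310104*(-1/126) = 1152/324497 + 17228/7 = 5590442380/2271479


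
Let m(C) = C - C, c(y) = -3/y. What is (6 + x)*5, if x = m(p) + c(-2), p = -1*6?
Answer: 75/2 ≈ 37.500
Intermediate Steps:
p = -6
m(C) = 0
x = 3/2 (x = 0 - 3/(-2) = 0 - 3*(-½) = 0 + 3/2 = 3/2 ≈ 1.5000)
(6 + x)*5 = (6 + 3/2)*5 = (15/2)*5 = 75/2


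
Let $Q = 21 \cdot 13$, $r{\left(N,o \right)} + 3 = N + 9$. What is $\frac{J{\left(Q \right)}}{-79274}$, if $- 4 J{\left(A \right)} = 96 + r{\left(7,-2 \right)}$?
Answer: $\frac{109}{317096} \approx 0.00034374$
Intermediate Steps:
$r{\left(N,o \right)} = 6 + N$ ($r{\left(N,o \right)} = -3 + \left(N + 9\right) = -3 + \left(9 + N\right) = 6 + N$)
$Q = 273$
$J{\left(A \right)} = - \frac{109}{4}$ ($J{\left(A \right)} = - \frac{96 + \left(6 + 7\right)}{4} = - \frac{96 + 13}{4} = \left(- \frac{1}{4}\right) 109 = - \frac{109}{4}$)
$\frac{J{\left(Q \right)}}{-79274} = - \frac{109}{4 \left(-79274\right)} = \left(- \frac{109}{4}\right) \left(- \frac{1}{79274}\right) = \frac{109}{317096}$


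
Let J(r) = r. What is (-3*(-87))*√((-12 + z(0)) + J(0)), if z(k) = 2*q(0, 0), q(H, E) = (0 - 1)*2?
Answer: 1044*I ≈ 1044.0*I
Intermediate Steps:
q(H, E) = -2 (q(H, E) = -1*2 = -2)
z(k) = -4 (z(k) = 2*(-2) = -4)
(-3*(-87))*√((-12 + z(0)) + J(0)) = (-3*(-87))*√((-12 - 4) + 0) = 261*√(-16 + 0) = 261*√(-16) = 261*(4*I) = 1044*I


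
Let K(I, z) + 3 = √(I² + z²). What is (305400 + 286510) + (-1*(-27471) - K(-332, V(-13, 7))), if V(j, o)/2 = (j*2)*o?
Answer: 619384 - 4*√15170 ≈ 6.1889e+5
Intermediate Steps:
V(j, o) = 4*j*o (V(j, o) = 2*((j*2)*o) = 2*((2*j)*o) = 2*(2*j*o) = 4*j*o)
K(I, z) = -3 + √(I² + z²)
(305400 + 286510) + (-1*(-27471) - K(-332, V(-13, 7))) = (305400 + 286510) + (-1*(-27471) - (-3 + √((-332)² + (4*(-13)*7)²))) = 591910 + (27471 - (-3 + √(110224 + (-364)²))) = 591910 + (27471 - (-3 + √(110224 + 132496))) = 591910 + (27471 - (-3 + √242720)) = 591910 + (27471 - (-3 + 4*√15170)) = 591910 + (27471 + (3 - 4*√15170)) = 591910 + (27474 - 4*√15170) = 619384 - 4*√15170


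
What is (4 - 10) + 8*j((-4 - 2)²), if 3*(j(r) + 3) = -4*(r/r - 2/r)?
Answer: -1082/27 ≈ -40.074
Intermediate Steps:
j(r) = -13/3 + 8/(3*r) (j(r) = -3 + (-4*(r/r - 2/r))/3 = -3 + (-4*(1 - 2/r))/3 = -3 + (-4 + 8/r)/3 = -3 + (-4/3 + 8/(3*r)) = -13/3 + 8/(3*r))
(4 - 10) + 8*j((-4 - 2)²) = (4 - 10) + 8*((8 - 13*(-4 - 2)²)/(3*((-4 - 2)²))) = -6 + 8*((8 - 13*(-6)²)/(3*((-6)²))) = -6 + 8*((⅓)*(8 - 13*36)/36) = -6 + 8*((⅓)*(1/36)*(8 - 468)) = -6 + 8*((⅓)*(1/36)*(-460)) = -6 + 8*(-115/27) = -6 - 920/27 = -1082/27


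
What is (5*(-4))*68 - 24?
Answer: -1384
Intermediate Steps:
(5*(-4))*68 - 24 = -20*68 - 24 = -1360 - 24 = -1384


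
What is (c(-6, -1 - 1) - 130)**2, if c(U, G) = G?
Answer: 17424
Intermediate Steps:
(c(-6, -1 - 1) - 130)**2 = ((-1 - 1) - 130)**2 = (-2 - 130)**2 = (-132)**2 = 17424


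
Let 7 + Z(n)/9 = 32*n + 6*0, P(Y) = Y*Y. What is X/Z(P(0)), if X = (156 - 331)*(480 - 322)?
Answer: 3950/9 ≈ 438.89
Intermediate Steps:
X = -27650 (X = -175*158 = -27650)
P(Y) = Y²
Z(n) = -63 + 288*n (Z(n) = -63 + 9*(32*n + 6*0) = -63 + 9*(32*n + 0) = -63 + 9*(32*n) = -63 + 288*n)
X/Z(P(0)) = -27650/(-63 + 288*0²) = -27650/(-63 + 288*0) = -27650/(-63 + 0) = -27650/(-63) = -27650*(-1/63) = 3950/9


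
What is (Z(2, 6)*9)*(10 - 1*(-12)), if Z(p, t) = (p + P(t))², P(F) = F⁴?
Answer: 333591192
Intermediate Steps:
Z(p, t) = (p + t⁴)²
(Z(2, 6)*9)*(10 - 1*(-12)) = ((2 + 6⁴)²*9)*(10 - 1*(-12)) = ((2 + 1296)²*9)*(10 + 12) = (1298²*9)*22 = (1684804*9)*22 = 15163236*22 = 333591192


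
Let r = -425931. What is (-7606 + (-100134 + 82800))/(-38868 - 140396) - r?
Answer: 19088529931/44816 ≈ 4.2593e+5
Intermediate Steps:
(-7606 + (-100134 + 82800))/(-38868 - 140396) - r = (-7606 + (-100134 + 82800))/(-38868 - 140396) - 1*(-425931) = (-7606 - 17334)/(-179264) + 425931 = -24940*(-1/179264) + 425931 = 6235/44816 + 425931 = 19088529931/44816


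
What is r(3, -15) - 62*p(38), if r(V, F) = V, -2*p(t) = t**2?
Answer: 44767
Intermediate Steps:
p(t) = -t**2/2
r(3, -15) - 62*p(38) = 3 - (-31)*38**2 = 3 - (-31)*1444 = 3 - 62*(-722) = 3 + 44764 = 44767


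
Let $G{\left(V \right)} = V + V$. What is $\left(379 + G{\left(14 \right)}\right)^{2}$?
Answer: $165649$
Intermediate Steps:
$G{\left(V \right)} = 2 V$
$\left(379 + G{\left(14 \right)}\right)^{2} = \left(379 + 2 \cdot 14\right)^{2} = \left(379 + 28\right)^{2} = 407^{2} = 165649$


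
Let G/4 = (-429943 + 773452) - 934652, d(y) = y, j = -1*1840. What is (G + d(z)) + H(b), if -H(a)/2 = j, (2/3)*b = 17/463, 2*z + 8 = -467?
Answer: -4722259/2 ≈ -2.3611e+6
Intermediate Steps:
z = -475/2 (z = -4 + (1/2)*(-467) = -4 - 467/2 = -475/2 ≈ -237.50)
b = 51/926 (b = 3*(17/463)/2 = 3*(17*(1/463))/2 = (3/2)*(17/463) = 51/926 ≈ 0.055076)
j = -1840
H(a) = 3680 (H(a) = -2*(-1840) = 3680)
G = -2364572 (G = 4*((-429943 + 773452) - 934652) = 4*(343509 - 934652) = 4*(-591143) = -2364572)
(G + d(z)) + H(b) = (-2364572 - 475/2) + 3680 = -4729619/2 + 3680 = -4722259/2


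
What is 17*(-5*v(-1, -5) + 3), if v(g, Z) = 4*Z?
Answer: 1751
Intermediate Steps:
17*(-5*v(-1, -5) + 3) = 17*(-20*(-5) + 3) = 17*(-5*(-20) + 3) = 17*(100 + 3) = 17*103 = 1751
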